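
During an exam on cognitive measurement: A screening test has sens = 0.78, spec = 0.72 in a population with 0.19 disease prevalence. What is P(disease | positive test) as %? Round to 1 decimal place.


PPV = (sens * prev) / (sens * prev + (1-spec) * (1-prev))
Numerator = 0.78 * 0.19 = 0.1482
P(positive and no disease) = (1 - spec) * (1 - prev) = (1 - 0.72) * (1 - 0.19) = 0.2268
Denominator = 0.1482 + 0.2268 = 0.375
PPV = 0.1482 / 0.375 = 0.3952
As percentage = 39.5


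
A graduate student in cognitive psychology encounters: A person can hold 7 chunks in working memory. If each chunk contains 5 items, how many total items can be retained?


Total items = chunks * items_per_chunk
= 7 * 5
= 35


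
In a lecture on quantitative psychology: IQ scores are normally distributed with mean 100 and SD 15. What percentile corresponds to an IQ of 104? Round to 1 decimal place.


z = (IQ - mean) / SD
z = (104 - 100) / 15 = 0.2667
Percentile = Phi(0.2667) * 100
Phi(0.2667) = 0.60515
= 60.5


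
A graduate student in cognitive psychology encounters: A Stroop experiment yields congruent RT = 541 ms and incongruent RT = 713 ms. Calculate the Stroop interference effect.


Stroop effect = RT(incongruent) - RT(congruent)
= 713 - 541
= 172 ms


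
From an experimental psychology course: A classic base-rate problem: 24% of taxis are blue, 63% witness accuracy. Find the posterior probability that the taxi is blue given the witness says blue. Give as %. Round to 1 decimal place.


P(blue | says blue) = P(says blue | blue)*P(blue) / [P(says blue | blue)*P(blue) + P(says blue | not blue)*P(not blue)]
Numerator = 0.63 * 0.24 = 0.1512
False identification = 0.37 * 0.76 = 0.2812
P = 0.1512 / (0.1512 + 0.2812)
= 0.1512 / 0.4324
As percentage = 35.0


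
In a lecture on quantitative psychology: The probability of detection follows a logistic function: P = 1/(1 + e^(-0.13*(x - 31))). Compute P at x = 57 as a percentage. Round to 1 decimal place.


P(x) = 1/(1 + e^(-0.13*(57 - 31)))
Exponent = -0.13 * 26 = -3.38
e^(-3.38) = 0.034047
P = 1/(1 + 0.034047) = 0.967074
Percentage = 96.7


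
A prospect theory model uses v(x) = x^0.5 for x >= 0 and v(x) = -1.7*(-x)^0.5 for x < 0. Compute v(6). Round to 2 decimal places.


Since x = 6 >= 0, use v(x) = x^0.5
6^0.5 = 2.4495
v(6) = 2.45


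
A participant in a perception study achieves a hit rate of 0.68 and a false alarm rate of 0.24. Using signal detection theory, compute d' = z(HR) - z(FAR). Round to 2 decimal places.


d' = z(HR) - z(FAR)
z(0.68) = 0.4677
z(0.24) = -0.7063
d' = 0.4677 - -0.7063
= 1.17


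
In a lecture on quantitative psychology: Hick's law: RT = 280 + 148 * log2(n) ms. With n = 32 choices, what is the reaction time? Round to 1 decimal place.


RT = 280 + 148 * log2(32)
log2(32) = 5.0
RT = 280 + 148 * 5.0
= 280 + 740.0
= 1020.0 ms


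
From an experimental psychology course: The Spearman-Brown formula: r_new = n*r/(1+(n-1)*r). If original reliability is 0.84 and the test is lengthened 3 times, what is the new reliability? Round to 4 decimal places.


r_new = n*r / (1 + (n-1)*r)
Numerator = 3 * 0.84 = 2.52
Denominator = 1 + 2 * 0.84 = 2.68
r_new = 2.52 / 2.68
= 0.9403


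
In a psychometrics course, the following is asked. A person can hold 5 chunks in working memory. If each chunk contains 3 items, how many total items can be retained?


Total items = chunks * items_per_chunk
= 5 * 3
= 15


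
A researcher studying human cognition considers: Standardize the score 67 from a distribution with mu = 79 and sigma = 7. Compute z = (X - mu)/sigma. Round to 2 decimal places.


z = (X - mu) / sigma
= (67 - 79) / 7
= -12 / 7
= -1.71


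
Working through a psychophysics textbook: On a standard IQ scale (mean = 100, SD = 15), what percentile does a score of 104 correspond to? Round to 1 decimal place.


z = (IQ - mean) / SD
z = (104 - 100) / 15 = 0.2667
Percentile = Phi(0.2667) * 100
Phi(0.2667) = 0.60515
= 60.5


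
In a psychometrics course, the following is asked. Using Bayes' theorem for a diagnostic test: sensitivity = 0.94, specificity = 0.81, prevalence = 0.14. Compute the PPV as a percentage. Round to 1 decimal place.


PPV = (sens * prev) / (sens * prev + (1-spec) * (1-prev))
Numerator = 0.94 * 0.14 = 0.1316
P(positive and no disease) = (1 - spec) * (1 - prev) = (1 - 0.81) * (1 - 0.14) = 0.1634
Denominator = 0.1316 + 0.1634 = 0.295
PPV = 0.1316 / 0.295 = 0.446102
As percentage = 44.6


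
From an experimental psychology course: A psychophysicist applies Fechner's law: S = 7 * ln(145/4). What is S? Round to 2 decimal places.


S = 7 * ln(145/4)
I/I0 = 36.25
ln(36.25) = 3.5904
S = 7 * 3.5904
= 25.13


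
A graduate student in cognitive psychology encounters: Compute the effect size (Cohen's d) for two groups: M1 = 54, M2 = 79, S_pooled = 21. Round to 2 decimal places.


Cohen's d = (M1 - M2) / S_pooled
= (54 - 79) / 21
= -25 / 21
= -1.19


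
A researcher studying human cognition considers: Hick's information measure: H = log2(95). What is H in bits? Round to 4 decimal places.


H = log2(n)
H = log2(95)
= 6.5699


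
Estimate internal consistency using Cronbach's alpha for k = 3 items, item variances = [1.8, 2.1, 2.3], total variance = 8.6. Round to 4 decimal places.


alpha = (k/(k-1)) * (1 - sum(s_i^2)/s_total^2)
sum(item variances) = 6.2
k/(k-1) = 3/2 = 1.5
1 - 6.2/8.6 = 1 - 0.72093 = 0.27907
alpha = 1.5 * 0.27907
= 0.4186


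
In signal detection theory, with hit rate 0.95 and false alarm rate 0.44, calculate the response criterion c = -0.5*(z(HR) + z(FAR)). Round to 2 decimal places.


c = -0.5 * (z(HR) + z(FAR))
z(0.95) = 1.6449
z(0.44) = -0.151
c = -0.5 * (1.6449 + -0.151)
= -0.5 * 1.4939
= -0.75


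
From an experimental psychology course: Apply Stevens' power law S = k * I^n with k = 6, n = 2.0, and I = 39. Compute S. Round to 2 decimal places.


S = 6 * 39^2.0
39^2.0 = 1521.0
S = 6 * 1521.0
= 9126.00


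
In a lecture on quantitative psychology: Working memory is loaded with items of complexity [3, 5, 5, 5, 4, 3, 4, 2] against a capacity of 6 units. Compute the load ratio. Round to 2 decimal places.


Total complexity = 3 + 5 + 5 + 5 + 4 + 3 + 4 + 2 = 31
Load = total / capacity = 31 / 6
= 5.17


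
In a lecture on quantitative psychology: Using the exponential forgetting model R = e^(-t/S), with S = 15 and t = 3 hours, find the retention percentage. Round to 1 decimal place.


R = e^(-t/S)
-t/S = -3/15 = -0.2
R = e^(-0.2) = 0.818731
Percentage = 0.818731 * 100
= 81.9


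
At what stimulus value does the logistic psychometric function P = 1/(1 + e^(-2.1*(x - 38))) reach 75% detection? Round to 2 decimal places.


At P = 0.75: 0.75 = 1/(1 + e^(-k*(x-x0)))
Solving: e^(-k*(x-x0)) = 1/3
x = x0 + ln(3)/k
ln(3) = 1.0986
x = 38 + 1.0986/2.1
= 38 + 0.5231
= 38.52


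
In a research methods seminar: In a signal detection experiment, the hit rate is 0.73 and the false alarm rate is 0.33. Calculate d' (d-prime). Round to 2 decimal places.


d' = z(HR) - z(FAR)
z(0.73) = 0.6128
z(0.33) = -0.4399
d' = 0.6128 - -0.4399
= 1.05


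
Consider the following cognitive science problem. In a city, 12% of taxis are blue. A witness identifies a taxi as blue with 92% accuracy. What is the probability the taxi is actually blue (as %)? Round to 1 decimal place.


P(blue | says blue) = P(says blue | blue)*P(blue) / [P(says blue | blue)*P(blue) + P(says blue | not blue)*P(not blue)]
Numerator = 0.92 * 0.12 = 0.1104
False identification = 0.08 * 0.88 = 0.0704
P = 0.1104 / (0.1104 + 0.0704)
= 0.1104 / 0.1808
As percentage = 61.1


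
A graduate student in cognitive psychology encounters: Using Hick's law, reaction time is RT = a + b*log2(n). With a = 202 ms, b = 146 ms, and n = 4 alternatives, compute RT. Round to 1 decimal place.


RT = 202 + 146 * log2(4)
log2(4) = 2.0
RT = 202 + 146 * 2.0
= 202 + 292.0
= 494.0 ms


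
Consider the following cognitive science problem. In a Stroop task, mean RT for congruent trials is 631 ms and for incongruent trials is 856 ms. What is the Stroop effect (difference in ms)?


Stroop effect = RT(incongruent) - RT(congruent)
= 856 - 631
= 225 ms


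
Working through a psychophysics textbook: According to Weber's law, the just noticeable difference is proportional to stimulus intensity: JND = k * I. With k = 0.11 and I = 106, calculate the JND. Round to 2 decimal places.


JND = k * I
JND = 0.11 * 106
= 11.66


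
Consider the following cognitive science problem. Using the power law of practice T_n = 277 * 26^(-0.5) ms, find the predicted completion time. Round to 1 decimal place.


T_n = 277 * 26^(-0.5)
26^(-0.5) = 0.196116
T_n = 277 * 0.196116
= 54.3 ms


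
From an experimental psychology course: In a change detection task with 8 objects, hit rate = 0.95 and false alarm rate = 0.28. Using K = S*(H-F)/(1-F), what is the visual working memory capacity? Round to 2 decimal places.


K = S * (H - F) / (1 - F)
H - F = 0.67
1 - F = 0.72
K = 8 * 0.67 / 0.72
= 7.44


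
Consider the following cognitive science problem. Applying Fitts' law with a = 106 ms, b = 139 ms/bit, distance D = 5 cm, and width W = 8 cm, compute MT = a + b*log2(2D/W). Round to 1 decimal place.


MT = 106 + 139 * log2(2*5/8)
2D/W = 1.25
log2(1.25) = 0.3219
MT = 106 + 139 * 0.3219
= 150.7 ms


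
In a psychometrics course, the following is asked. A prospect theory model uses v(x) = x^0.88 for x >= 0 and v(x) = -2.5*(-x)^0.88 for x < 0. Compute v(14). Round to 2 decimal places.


Since x = 14 >= 0, use v(x) = x^0.88
14^0.88 = 10.1998
v(14) = 10.20


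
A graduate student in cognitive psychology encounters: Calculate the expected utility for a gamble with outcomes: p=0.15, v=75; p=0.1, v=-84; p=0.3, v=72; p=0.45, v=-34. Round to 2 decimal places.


EU = sum(p_i * v_i)
0.15 * 75 = 11.25
0.1 * -84 = -8.4
0.3 * 72 = 21.6
0.45 * -34 = -15.3
EU = 11.25 + -8.4 + 21.6 + -15.3
= 9.15


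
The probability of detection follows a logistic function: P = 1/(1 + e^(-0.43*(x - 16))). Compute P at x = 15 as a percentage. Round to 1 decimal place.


P(x) = 1/(1 + e^(-0.43*(15 - 16)))
Exponent = -0.43 * -1 = 0.43
e^(0.43) = 1.537258
P = 1/(1 + 1.537258) = 0.394126
Percentage = 39.4


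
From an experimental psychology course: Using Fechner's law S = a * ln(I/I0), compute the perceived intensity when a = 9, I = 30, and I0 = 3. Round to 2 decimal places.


S = 9 * ln(30/3)
I/I0 = 10.0
ln(10.0) = 2.3026
S = 9 * 2.3026
= 20.72


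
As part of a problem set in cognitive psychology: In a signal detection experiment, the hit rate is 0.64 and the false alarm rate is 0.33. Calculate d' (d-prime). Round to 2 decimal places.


d' = z(HR) - z(FAR)
z(0.64) = 0.3585
z(0.33) = -0.4399
d' = 0.3585 - -0.4399
= 0.80


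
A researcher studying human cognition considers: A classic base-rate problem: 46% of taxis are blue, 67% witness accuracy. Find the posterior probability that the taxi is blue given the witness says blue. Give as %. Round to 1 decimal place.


P(blue | says blue) = P(says blue | blue)*P(blue) / [P(says blue | blue)*P(blue) + P(says blue | not blue)*P(not blue)]
Numerator = 0.67 * 0.46 = 0.3082
False identification = 0.33 * 0.54 = 0.1782
P = 0.3082 / (0.3082 + 0.1782)
= 0.3082 / 0.4864
As percentage = 63.4


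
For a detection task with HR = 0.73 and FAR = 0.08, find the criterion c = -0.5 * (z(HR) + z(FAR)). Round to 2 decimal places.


c = -0.5 * (z(HR) + z(FAR))
z(0.73) = 0.6128
z(0.08) = -1.4051
c = -0.5 * (0.6128 + -1.4051)
= -0.5 * -0.7923
= 0.40


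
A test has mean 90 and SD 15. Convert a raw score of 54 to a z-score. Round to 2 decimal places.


z = (X - mu) / sigma
= (54 - 90) / 15
= -36 / 15
= -2.40


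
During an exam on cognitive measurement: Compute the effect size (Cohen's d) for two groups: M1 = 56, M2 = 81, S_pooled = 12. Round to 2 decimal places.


Cohen's d = (M1 - M2) / S_pooled
= (56 - 81) / 12
= -25 / 12
= -2.08


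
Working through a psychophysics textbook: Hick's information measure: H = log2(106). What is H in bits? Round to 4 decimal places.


H = log2(n)
H = log2(106)
= 6.7279


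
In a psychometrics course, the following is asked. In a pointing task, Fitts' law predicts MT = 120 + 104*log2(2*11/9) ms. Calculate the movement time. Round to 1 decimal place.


MT = 120 + 104 * log2(2*11/9)
2D/W = 2.444444
log2(2.444444) = 1.2895
MT = 120 + 104 * 1.2895
= 254.1 ms


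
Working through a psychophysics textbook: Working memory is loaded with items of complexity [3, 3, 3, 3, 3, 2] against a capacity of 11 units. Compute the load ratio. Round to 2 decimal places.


Total complexity = 3 + 3 + 3 + 3 + 3 + 2 = 17
Load = total / capacity = 17 / 11
= 1.55


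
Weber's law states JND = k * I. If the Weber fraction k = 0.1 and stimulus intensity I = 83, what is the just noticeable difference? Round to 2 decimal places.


JND = k * I
JND = 0.1 * 83
= 8.30


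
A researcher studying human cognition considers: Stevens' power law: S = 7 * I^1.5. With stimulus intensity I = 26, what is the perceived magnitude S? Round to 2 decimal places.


S = 7 * 26^1.5
26^1.5 = 132.5745
S = 7 * 132.5745
= 928.02


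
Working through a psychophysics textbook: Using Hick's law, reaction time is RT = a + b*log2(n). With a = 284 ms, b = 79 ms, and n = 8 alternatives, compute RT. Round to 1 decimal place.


RT = 284 + 79 * log2(8)
log2(8) = 3.0
RT = 284 + 79 * 3.0
= 284 + 237.0
= 521.0 ms


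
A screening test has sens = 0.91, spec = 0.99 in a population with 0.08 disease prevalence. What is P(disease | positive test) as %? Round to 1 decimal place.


PPV = (sens * prev) / (sens * prev + (1-spec) * (1-prev))
Numerator = 0.91 * 0.08 = 0.0728
P(positive and no disease) = (1 - spec) * (1 - prev) = (1 - 0.99) * (1 - 0.08) = 0.0092
Denominator = 0.0728 + 0.0092 = 0.082
PPV = 0.0728 / 0.082 = 0.887805
As percentage = 88.8


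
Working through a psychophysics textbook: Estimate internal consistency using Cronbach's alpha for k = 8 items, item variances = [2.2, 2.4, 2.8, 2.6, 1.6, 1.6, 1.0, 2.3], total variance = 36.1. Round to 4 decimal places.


alpha = (k/(k-1)) * (1 - sum(s_i^2)/s_total^2)
sum(item variances) = 16.5
k/(k-1) = 8/7 = 1.142857
1 - 16.5/36.1 = 1 - 0.457064 = 0.542936
alpha = 1.142857 * 0.542936
= 0.6205


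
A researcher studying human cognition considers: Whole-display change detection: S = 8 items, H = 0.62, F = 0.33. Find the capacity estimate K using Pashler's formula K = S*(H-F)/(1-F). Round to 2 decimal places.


K = S * (H - F) / (1 - F)
H - F = 0.29
1 - F = 0.67
K = 8 * 0.29 / 0.67
= 3.46


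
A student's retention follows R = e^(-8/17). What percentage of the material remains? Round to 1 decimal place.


R = e^(-t/S)
-t/S = -8/17 = -0.470588
R = e^(-0.470588) = 0.624635
Percentage = 0.624635 * 100
= 62.5


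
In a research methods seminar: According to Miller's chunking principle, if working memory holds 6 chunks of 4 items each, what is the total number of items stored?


Total items = chunks * items_per_chunk
= 6 * 4
= 24


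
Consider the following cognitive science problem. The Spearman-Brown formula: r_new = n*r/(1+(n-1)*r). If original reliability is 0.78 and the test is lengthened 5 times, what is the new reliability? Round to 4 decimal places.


r_new = n*r / (1 + (n-1)*r)
Numerator = 5 * 0.78 = 3.9
Denominator = 1 + 4 * 0.78 = 4.12
r_new = 3.9 / 4.12
= 0.9466


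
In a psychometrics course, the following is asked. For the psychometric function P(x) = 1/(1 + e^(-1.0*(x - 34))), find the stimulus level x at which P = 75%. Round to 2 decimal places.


At P = 0.75: 0.75 = 1/(1 + e^(-k*(x-x0)))
Solving: e^(-k*(x-x0)) = 1/3
x = x0 + ln(3)/k
ln(3) = 1.0986
x = 34 + 1.0986/1.0
= 34 + 1.0986
= 35.10


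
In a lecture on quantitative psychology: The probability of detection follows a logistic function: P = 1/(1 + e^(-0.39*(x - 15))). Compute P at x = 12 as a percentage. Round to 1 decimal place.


P(x) = 1/(1 + e^(-0.39*(12 - 15)))
Exponent = -0.39 * -3 = 1.17
e^(1.17) = 3.221993
P = 1/(1 + 3.221993) = 0.236855
Percentage = 23.7


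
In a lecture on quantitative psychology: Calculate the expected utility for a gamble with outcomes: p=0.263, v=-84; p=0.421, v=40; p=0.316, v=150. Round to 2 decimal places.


EU = sum(p_i * v_i)
0.263 * -84 = -22.092
0.421 * 40 = 16.84
0.316 * 150 = 47.4
EU = -22.092 + 16.84 + 47.4
= 42.15


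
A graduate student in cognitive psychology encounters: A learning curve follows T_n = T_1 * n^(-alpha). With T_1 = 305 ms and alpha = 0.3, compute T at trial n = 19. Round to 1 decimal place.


T_n = 305 * 19^(-0.3)
19^(-0.3) = 0.413403
T_n = 305 * 0.413403
= 126.1 ms


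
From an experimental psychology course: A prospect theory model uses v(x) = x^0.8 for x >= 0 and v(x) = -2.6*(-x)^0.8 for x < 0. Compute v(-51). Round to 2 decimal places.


Since x = -51 < 0, use v(x) = -lambda*(-x)^alpha
(-x) = 51
51^0.8 = 23.2304
v(-51) = -2.6 * 23.2304
= -60.40


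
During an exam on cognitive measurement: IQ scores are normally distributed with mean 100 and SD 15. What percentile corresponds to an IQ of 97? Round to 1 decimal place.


z = (IQ - mean) / SD
z = (97 - 100) / 15 = -0.2
Percentile = Phi(-0.2) * 100
Phi(-0.2) = 0.42074
= 42.1


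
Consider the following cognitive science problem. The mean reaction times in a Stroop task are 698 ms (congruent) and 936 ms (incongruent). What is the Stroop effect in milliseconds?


Stroop effect = RT(incongruent) - RT(congruent)
= 936 - 698
= 238 ms


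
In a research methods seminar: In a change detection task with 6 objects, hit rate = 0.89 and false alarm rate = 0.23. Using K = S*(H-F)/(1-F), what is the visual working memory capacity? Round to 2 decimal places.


K = S * (H - F) / (1 - F)
H - F = 0.66
1 - F = 0.77
K = 6 * 0.66 / 0.77
= 5.14


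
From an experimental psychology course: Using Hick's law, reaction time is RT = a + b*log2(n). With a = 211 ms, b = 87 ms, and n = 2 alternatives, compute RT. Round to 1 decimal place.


RT = 211 + 87 * log2(2)
log2(2) = 1.0
RT = 211 + 87 * 1.0
= 211 + 87.0
= 298.0 ms


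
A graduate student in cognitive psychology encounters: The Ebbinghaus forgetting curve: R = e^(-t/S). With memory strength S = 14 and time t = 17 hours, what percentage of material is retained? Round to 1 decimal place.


R = e^(-t/S)
-t/S = -17/14 = -1.214286
R = e^(-1.214286) = 0.296922
Percentage = 0.296922 * 100
= 29.7


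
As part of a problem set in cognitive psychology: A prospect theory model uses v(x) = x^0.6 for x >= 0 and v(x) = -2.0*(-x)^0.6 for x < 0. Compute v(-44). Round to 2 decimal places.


Since x = -44 < 0, use v(x) = -lambda*(-x)^alpha
(-x) = 44
44^0.6 = 9.6844
v(-44) = -2.0 * 9.6844
= -19.37


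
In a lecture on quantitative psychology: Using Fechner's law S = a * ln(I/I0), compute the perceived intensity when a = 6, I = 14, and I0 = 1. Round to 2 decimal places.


S = 6 * ln(14/1)
I/I0 = 14.0
ln(14.0) = 2.6391
S = 6 * 2.6391
= 15.83


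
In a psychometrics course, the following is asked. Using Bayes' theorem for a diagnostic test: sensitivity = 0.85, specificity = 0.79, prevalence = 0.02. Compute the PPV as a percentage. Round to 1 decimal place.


PPV = (sens * prev) / (sens * prev + (1-spec) * (1-prev))
Numerator = 0.85 * 0.02 = 0.017
P(positive and no disease) = (1 - spec) * (1 - prev) = (1 - 0.79) * (1 - 0.02) = 0.2058
Denominator = 0.017 + 0.2058 = 0.2228
PPV = 0.017 / 0.2228 = 0.076302
As percentage = 7.6


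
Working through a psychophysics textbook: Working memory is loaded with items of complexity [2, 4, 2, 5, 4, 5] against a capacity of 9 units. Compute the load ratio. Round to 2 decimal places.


Total complexity = 2 + 4 + 2 + 5 + 4 + 5 = 22
Load = total / capacity = 22 / 9
= 2.44


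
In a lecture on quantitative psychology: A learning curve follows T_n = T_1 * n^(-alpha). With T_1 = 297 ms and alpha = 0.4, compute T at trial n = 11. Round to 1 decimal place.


T_n = 297 * 11^(-0.4)
11^(-0.4) = 0.383215
T_n = 297 * 0.383215
= 113.8 ms


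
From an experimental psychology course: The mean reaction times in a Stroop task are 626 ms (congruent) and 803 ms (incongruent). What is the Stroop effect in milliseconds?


Stroop effect = RT(incongruent) - RT(congruent)
= 803 - 626
= 177 ms


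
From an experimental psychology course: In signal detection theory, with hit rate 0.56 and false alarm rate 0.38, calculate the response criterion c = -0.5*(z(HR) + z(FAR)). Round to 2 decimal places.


c = -0.5 * (z(HR) + z(FAR))
z(0.56) = 0.151
z(0.38) = -0.3055
c = -0.5 * (0.151 + -0.3055)
= -0.5 * -0.1545
= 0.08


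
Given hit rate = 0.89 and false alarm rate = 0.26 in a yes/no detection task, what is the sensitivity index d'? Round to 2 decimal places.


d' = z(HR) - z(FAR)
z(0.89) = 1.2265
z(0.26) = -0.6433
d' = 1.2265 - -0.6433
= 1.87


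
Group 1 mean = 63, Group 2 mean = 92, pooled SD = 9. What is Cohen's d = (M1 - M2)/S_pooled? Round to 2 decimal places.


Cohen's d = (M1 - M2) / S_pooled
= (63 - 92) / 9
= -29 / 9
= -3.22


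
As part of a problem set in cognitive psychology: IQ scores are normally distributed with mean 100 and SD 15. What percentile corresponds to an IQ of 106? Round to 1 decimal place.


z = (IQ - mean) / SD
z = (106 - 100) / 15 = 0.4
Percentile = Phi(0.4) * 100
Phi(0.4) = 0.655422
= 65.5


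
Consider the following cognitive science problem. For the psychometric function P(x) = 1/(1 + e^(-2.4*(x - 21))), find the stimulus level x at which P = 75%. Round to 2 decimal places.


At P = 0.75: 0.75 = 1/(1 + e^(-k*(x-x0)))
Solving: e^(-k*(x-x0)) = 1/3
x = x0 + ln(3)/k
ln(3) = 1.0986
x = 21 + 1.0986/2.4
= 21 + 0.4578
= 21.46


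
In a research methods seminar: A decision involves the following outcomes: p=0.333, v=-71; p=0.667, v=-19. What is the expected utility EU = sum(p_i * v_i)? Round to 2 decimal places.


EU = sum(p_i * v_i)
0.333 * -71 = -23.643
0.667 * -19 = -12.673
EU = -23.643 + -12.673
= -36.32


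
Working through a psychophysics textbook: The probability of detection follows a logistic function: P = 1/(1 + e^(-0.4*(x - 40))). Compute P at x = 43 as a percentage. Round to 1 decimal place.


P(x) = 1/(1 + e^(-0.4*(43 - 40)))
Exponent = -0.4 * 3 = -1.2
e^(-1.2) = 0.301194
P = 1/(1 + 0.301194) = 0.768525
Percentage = 76.9


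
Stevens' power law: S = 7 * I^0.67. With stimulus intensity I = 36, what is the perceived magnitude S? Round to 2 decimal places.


S = 7 * 36^0.67
36^0.67 = 11.0337
S = 7 * 11.0337
= 77.24


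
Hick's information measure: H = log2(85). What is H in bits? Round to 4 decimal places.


H = log2(n)
H = log2(85)
= 6.4094


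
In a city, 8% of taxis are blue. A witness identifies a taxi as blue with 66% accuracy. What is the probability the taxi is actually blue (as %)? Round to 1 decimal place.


P(blue | says blue) = P(says blue | blue)*P(blue) / [P(says blue | blue)*P(blue) + P(says blue | not blue)*P(not blue)]
Numerator = 0.66 * 0.08 = 0.0528
False identification = 0.34 * 0.92 = 0.3128
P = 0.0528 / (0.0528 + 0.3128)
= 0.0528 / 0.3656
As percentage = 14.4


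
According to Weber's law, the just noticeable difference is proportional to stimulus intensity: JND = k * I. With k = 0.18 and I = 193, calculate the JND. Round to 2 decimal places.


JND = k * I
JND = 0.18 * 193
= 34.74


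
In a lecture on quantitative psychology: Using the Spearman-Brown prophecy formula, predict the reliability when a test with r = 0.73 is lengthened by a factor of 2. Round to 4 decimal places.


r_new = n*r / (1 + (n-1)*r)
Numerator = 2 * 0.73 = 1.46
Denominator = 1 + 1 * 0.73 = 1.73
r_new = 1.46 / 1.73
= 0.8439


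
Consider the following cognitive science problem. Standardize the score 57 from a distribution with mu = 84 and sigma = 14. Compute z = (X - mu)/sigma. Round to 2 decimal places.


z = (X - mu) / sigma
= (57 - 84) / 14
= -27 / 14
= -1.93


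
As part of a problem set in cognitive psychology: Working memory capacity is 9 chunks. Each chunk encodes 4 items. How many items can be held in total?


Total items = chunks * items_per_chunk
= 9 * 4
= 36


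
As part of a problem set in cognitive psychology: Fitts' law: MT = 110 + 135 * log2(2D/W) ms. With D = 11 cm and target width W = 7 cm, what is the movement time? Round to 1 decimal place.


MT = 110 + 135 * log2(2*11/7)
2D/W = 3.142857
log2(3.142857) = 1.6521
MT = 110 + 135 * 1.6521
= 333.0 ms


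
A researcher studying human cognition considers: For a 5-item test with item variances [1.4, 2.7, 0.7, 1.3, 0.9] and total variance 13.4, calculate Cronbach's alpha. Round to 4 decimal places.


alpha = (k/(k-1)) * (1 - sum(s_i^2)/s_total^2)
sum(item variances) = 7.0
k/(k-1) = 5/4 = 1.25
1 - 7.0/13.4 = 1 - 0.522388 = 0.477612
alpha = 1.25 * 0.477612
= 0.5970


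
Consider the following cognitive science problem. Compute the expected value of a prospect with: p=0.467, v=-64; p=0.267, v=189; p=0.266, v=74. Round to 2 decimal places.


EU = sum(p_i * v_i)
0.467 * -64 = -29.888
0.267 * 189 = 50.463
0.266 * 74 = 19.684
EU = -29.888 + 50.463 + 19.684
= 40.26


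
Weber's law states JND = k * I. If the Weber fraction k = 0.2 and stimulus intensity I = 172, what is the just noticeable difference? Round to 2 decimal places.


JND = k * I
JND = 0.2 * 172
= 34.40


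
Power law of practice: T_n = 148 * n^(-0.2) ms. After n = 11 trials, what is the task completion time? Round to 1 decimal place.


T_n = 148 * 11^(-0.2)
11^(-0.2) = 0.619044
T_n = 148 * 0.619044
= 91.6 ms


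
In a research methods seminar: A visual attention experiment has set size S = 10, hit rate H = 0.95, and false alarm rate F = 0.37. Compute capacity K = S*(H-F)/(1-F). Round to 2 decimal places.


K = S * (H - F) / (1 - F)
H - F = 0.58
1 - F = 0.63
K = 10 * 0.58 / 0.63
= 9.21


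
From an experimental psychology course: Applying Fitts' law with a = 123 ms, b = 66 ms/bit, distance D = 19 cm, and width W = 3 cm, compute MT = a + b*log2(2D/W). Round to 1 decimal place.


MT = 123 + 66 * log2(2*19/3)
2D/W = 12.666667
log2(12.666667) = 3.663
MT = 123 + 66 * 3.663
= 364.8 ms


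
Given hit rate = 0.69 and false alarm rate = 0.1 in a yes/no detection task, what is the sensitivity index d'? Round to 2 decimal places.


d' = z(HR) - z(FAR)
z(0.69) = 0.4959
z(0.1) = -1.2816
d' = 0.4959 - -1.2816
= 1.78


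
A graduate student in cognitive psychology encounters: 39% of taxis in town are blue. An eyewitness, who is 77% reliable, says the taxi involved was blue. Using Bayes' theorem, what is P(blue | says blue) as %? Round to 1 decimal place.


P(blue | says blue) = P(says blue | blue)*P(blue) / [P(says blue | blue)*P(blue) + P(says blue | not blue)*P(not blue)]
Numerator = 0.77 * 0.39 = 0.3003
False identification = 0.23 * 0.61 = 0.1403
P = 0.3003 / (0.3003 + 0.1403)
= 0.3003 / 0.4406
As percentage = 68.2


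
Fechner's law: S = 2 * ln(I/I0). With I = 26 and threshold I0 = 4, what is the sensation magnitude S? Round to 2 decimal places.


S = 2 * ln(26/4)
I/I0 = 6.5
ln(6.5) = 1.8718
S = 2 * 1.8718
= 3.74


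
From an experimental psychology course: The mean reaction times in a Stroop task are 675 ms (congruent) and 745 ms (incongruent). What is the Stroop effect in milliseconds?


Stroop effect = RT(incongruent) - RT(congruent)
= 745 - 675
= 70 ms


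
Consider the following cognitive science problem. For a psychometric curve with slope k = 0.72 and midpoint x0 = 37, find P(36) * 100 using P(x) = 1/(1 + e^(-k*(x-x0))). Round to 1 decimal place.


P(x) = 1/(1 + e^(-0.72*(36 - 37)))
Exponent = -0.72 * -1 = 0.72
e^(0.72) = 2.054433
P = 1/(1 + 2.054433) = 0.327393
Percentage = 32.7


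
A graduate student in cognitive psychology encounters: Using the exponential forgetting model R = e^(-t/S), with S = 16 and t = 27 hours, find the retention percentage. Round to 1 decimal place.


R = e^(-t/S)
-t/S = -27/16 = -1.6875
R = e^(-1.6875) = 0.184981
Percentage = 0.184981 * 100
= 18.5


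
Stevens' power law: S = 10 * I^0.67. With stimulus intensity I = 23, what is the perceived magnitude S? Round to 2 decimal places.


S = 10 * 23^0.67
23^0.67 = 8.1726
S = 10 * 8.1726
= 81.73


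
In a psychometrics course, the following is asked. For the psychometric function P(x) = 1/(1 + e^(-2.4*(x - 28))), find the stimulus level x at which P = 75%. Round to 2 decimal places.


At P = 0.75: 0.75 = 1/(1 + e^(-k*(x-x0)))
Solving: e^(-k*(x-x0)) = 1/3
x = x0 + ln(3)/k
ln(3) = 1.0986
x = 28 + 1.0986/2.4
= 28 + 0.4578
= 28.46


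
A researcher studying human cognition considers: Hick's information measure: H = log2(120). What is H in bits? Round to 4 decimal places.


H = log2(n)
H = log2(120)
= 6.9069


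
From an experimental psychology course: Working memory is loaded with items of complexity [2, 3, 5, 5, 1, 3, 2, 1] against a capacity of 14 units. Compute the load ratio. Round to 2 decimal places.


Total complexity = 2 + 3 + 5 + 5 + 1 + 3 + 2 + 1 = 22
Load = total / capacity = 22 / 14
= 1.57


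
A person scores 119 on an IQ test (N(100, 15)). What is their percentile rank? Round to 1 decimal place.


z = (IQ - mean) / SD
z = (119 - 100) / 15 = 1.2667
Percentile = Phi(1.2667) * 100
Phi(1.2667) = 0.897369
= 89.7


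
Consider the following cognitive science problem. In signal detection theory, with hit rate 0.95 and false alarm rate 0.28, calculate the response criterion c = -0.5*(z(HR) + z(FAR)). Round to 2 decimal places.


c = -0.5 * (z(HR) + z(FAR))
z(0.95) = 1.6449
z(0.28) = -0.5828
c = -0.5 * (1.6449 + -0.5828)
= -0.5 * 1.0621
= -0.53


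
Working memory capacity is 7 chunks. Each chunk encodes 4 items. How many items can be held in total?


Total items = chunks * items_per_chunk
= 7 * 4
= 28


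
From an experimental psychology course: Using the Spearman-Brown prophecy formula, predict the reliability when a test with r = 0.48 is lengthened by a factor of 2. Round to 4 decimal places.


r_new = n*r / (1 + (n-1)*r)
Numerator = 2 * 0.48 = 0.96
Denominator = 1 + 1 * 0.48 = 1.48
r_new = 0.96 / 1.48
= 0.6486


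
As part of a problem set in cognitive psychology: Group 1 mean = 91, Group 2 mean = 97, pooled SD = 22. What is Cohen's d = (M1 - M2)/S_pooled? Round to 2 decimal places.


Cohen's d = (M1 - M2) / S_pooled
= (91 - 97) / 22
= -6 / 22
= -0.27


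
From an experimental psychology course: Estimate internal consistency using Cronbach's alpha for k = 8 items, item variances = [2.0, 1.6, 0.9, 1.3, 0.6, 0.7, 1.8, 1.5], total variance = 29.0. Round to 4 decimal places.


alpha = (k/(k-1)) * (1 - sum(s_i^2)/s_total^2)
sum(item variances) = 10.4
k/(k-1) = 8/7 = 1.142857
1 - 10.4/29.0 = 1 - 0.358621 = 0.641379
alpha = 1.142857 * 0.641379
= 0.7330


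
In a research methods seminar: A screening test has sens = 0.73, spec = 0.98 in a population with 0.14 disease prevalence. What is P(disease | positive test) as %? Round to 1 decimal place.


PPV = (sens * prev) / (sens * prev + (1-spec) * (1-prev))
Numerator = 0.73 * 0.14 = 0.1022
P(positive and no disease) = (1 - spec) * (1 - prev) = (1 - 0.98) * (1 - 0.14) = 0.0172
Denominator = 0.1022 + 0.0172 = 0.1194
PPV = 0.1022 / 0.1194 = 0.855946
As percentage = 85.6


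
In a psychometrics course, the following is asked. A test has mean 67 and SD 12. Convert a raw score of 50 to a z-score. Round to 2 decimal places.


z = (X - mu) / sigma
= (50 - 67) / 12
= -17 / 12
= -1.42


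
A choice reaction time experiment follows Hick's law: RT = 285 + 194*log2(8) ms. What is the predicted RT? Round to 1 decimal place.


RT = 285 + 194 * log2(8)
log2(8) = 3.0
RT = 285 + 194 * 3.0
= 285 + 582.0
= 867.0 ms


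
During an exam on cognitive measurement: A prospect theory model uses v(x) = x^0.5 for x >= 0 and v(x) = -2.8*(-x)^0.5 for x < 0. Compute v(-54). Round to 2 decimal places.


Since x = -54 < 0, use v(x) = -lambda*(-x)^alpha
(-x) = 54
54^0.5 = 7.3485
v(-54) = -2.8 * 7.3485
= -20.58


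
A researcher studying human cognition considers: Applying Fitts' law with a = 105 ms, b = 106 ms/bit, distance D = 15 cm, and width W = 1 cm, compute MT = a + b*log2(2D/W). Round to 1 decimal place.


MT = 105 + 106 * log2(2*15/1)
2D/W = 30.0
log2(30.0) = 4.9069
MT = 105 + 106 * 4.9069
= 625.1 ms


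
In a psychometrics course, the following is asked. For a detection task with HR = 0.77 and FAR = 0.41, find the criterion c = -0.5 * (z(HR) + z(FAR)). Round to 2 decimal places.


c = -0.5 * (z(HR) + z(FAR))
z(0.77) = 0.7388
z(0.41) = -0.2275
c = -0.5 * (0.7388 + -0.2275)
= -0.5 * 0.5113
= -0.26


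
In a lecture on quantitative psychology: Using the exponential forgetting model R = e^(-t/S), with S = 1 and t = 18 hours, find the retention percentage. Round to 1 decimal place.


R = e^(-t/S)
-t/S = -18/1 = -18.0
R = e^(-18.0) = 0.0
Percentage = 0.0 * 100
= 0.0


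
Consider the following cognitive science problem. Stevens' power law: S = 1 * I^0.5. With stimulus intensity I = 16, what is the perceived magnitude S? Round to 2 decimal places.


S = 1 * 16^0.5
16^0.5 = 4.0
S = 1 * 4.0
= 4.00


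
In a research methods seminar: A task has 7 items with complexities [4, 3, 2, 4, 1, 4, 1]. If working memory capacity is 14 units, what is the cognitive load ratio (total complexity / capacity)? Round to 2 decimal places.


Total complexity = 4 + 3 + 2 + 4 + 1 + 4 + 1 = 19
Load = total / capacity = 19 / 14
= 1.36


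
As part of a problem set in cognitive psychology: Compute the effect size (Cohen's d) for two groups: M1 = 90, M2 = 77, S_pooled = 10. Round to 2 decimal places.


Cohen's d = (M1 - M2) / S_pooled
= (90 - 77) / 10
= 13 / 10
= 1.30


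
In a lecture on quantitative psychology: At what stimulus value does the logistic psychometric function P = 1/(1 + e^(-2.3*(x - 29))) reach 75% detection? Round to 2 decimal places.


At P = 0.75: 0.75 = 1/(1 + e^(-k*(x-x0)))
Solving: e^(-k*(x-x0)) = 1/3
x = x0 + ln(3)/k
ln(3) = 1.0986
x = 29 + 1.0986/2.3
= 29 + 0.4777
= 29.48


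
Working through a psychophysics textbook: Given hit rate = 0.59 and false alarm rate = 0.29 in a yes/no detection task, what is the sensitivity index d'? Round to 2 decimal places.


d' = z(HR) - z(FAR)
z(0.59) = 0.2275
z(0.29) = -0.5534
d' = 0.2275 - -0.5534
= 0.78


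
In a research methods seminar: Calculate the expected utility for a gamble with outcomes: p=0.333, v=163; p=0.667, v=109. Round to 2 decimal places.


EU = sum(p_i * v_i)
0.333 * 163 = 54.279
0.667 * 109 = 72.703
EU = 54.279 + 72.703
= 126.98


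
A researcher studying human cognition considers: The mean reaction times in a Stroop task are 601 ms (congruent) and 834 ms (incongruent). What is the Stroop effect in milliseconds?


Stroop effect = RT(incongruent) - RT(congruent)
= 834 - 601
= 233 ms


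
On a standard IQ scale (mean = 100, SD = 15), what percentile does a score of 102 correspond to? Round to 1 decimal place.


z = (IQ - mean) / SD
z = (102 - 100) / 15 = 0.1333
Percentile = Phi(0.1333) * 100
Phi(0.1333) = 0.553022
= 55.3


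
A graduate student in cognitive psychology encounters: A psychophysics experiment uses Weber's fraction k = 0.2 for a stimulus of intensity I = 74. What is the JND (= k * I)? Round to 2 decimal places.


JND = k * I
JND = 0.2 * 74
= 14.80


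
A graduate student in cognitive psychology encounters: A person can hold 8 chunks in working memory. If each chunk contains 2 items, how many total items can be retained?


Total items = chunks * items_per_chunk
= 8 * 2
= 16


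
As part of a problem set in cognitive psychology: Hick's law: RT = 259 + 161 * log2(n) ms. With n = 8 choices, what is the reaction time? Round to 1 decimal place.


RT = 259 + 161 * log2(8)
log2(8) = 3.0
RT = 259 + 161 * 3.0
= 259 + 483.0
= 742.0 ms


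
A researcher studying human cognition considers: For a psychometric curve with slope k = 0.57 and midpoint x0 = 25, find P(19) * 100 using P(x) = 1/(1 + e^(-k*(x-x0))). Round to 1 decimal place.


P(x) = 1/(1 + e^(-0.57*(19 - 25)))
Exponent = -0.57 * -6 = 3.42
e^(3.42) = 30.569415
P = 1/(1 + 30.569415) = 0.031676
Percentage = 3.2


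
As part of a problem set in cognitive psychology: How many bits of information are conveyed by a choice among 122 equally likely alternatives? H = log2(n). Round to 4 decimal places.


H = log2(n)
H = log2(122)
= 6.9307


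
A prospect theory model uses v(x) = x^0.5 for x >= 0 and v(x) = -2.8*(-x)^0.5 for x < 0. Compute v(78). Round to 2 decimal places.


Since x = 78 >= 0, use v(x) = x^0.5
78^0.5 = 8.8318
v(78) = 8.83


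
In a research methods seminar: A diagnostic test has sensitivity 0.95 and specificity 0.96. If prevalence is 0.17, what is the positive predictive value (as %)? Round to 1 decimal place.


PPV = (sens * prev) / (sens * prev + (1-spec) * (1-prev))
Numerator = 0.95 * 0.17 = 0.1615
P(positive and no disease) = (1 - spec) * (1 - prev) = (1 - 0.96) * (1 - 0.17) = 0.0332
Denominator = 0.1615 + 0.0332 = 0.1947
PPV = 0.1615 / 0.1947 = 0.829481
As percentage = 82.9


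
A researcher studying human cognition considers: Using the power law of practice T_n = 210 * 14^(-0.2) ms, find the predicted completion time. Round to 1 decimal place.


T_n = 210 * 14^(-0.2)
14^(-0.2) = 0.589895
T_n = 210 * 0.589895
= 123.9 ms


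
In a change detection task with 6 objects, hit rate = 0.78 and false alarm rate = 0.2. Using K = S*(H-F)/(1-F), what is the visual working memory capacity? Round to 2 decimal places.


K = S * (H - F) / (1 - F)
H - F = 0.58
1 - F = 0.8
K = 6 * 0.58 / 0.8
= 4.35


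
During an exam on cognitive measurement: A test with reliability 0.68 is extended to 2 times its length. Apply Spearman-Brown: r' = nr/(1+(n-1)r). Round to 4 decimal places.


r_new = n*r / (1 + (n-1)*r)
Numerator = 2 * 0.68 = 1.36
Denominator = 1 + 1 * 0.68 = 1.68
r_new = 1.36 / 1.68
= 0.8095


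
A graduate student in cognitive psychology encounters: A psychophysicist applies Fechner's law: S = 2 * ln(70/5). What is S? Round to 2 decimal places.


S = 2 * ln(70/5)
I/I0 = 14.0
ln(14.0) = 2.6391
S = 2 * 2.6391
= 5.28


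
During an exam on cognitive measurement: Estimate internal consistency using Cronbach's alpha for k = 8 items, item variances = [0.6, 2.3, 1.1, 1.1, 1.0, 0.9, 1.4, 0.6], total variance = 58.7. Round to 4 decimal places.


alpha = (k/(k-1)) * (1 - sum(s_i^2)/s_total^2)
sum(item variances) = 9.0
k/(k-1) = 8/7 = 1.142857
1 - 9.0/58.7 = 1 - 0.153322 = 0.846678
alpha = 1.142857 * 0.846678
= 0.9676


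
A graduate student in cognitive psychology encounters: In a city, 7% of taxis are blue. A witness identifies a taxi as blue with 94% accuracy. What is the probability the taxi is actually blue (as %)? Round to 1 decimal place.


P(blue | says blue) = P(says blue | blue)*P(blue) / [P(says blue | blue)*P(blue) + P(says blue | not blue)*P(not blue)]
Numerator = 0.94 * 0.07 = 0.0658
False identification = 0.06 * 0.93 = 0.0558
P = 0.0658 / (0.0658 + 0.0558)
= 0.0658 / 0.1216
As percentage = 54.1


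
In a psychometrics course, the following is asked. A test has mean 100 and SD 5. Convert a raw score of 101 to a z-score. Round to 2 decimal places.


z = (X - mu) / sigma
= (101 - 100) / 5
= 1 / 5
= 0.20


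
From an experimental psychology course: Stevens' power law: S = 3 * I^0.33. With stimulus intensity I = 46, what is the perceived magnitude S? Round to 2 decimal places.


S = 3 * 46^0.33
46^0.33 = 3.5376
S = 3 * 3.5376
= 10.61


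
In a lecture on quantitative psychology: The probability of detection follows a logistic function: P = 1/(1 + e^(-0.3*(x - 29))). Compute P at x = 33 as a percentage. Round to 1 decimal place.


P(x) = 1/(1 + e^(-0.3*(33 - 29)))
Exponent = -0.3 * 4 = -1.2
e^(-1.2) = 0.301194
P = 1/(1 + 0.301194) = 0.768525
Percentage = 76.9


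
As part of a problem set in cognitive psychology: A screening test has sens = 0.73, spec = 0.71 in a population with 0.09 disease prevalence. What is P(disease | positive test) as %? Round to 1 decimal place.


PPV = (sens * prev) / (sens * prev + (1-spec) * (1-prev))
Numerator = 0.73 * 0.09 = 0.0657
P(positive and no disease) = (1 - spec) * (1 - prev) = (1 - 0.71) * (1 - 0.09) = 0.2639
Denominator = 0.0657 + 0.2639 = 0.3296
PPV = 0.0657 / 0.3296 = 0.199333
As percentage = 19.9
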